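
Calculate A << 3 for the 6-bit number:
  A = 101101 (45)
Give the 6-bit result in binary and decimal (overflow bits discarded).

Shift left by 3: drop the top 3 bit(s), append 3 zero(s) on the right.
  101101  ->  discard [101], keep [101], append 000
= 101000

Answer: 101000 (40)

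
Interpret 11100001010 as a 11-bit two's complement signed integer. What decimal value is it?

MSB is 1, so the value is negative. Find the magnitude:
1. Invert bits:  00011110101
2. Add 1:        00011110110  = 246
3. Apply sign:   -246

Answer: -246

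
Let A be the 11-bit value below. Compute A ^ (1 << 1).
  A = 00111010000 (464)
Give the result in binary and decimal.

Mask = 1 << 1 = 00000000010
Bit 1 of A is 0; XOR with the mask flips it to 1.
  00111010000
^ 00000000010
-------------
  00111010010

Answer: 00111010010 (466)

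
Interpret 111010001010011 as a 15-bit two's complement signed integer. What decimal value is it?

MSB is 1, so the value is negative. Find the magnitude:
1. Invert bits:  000101110101100
2. Add 1:        000101110101101  = 2989
3. Apply sign:   -2989

Answer: -2989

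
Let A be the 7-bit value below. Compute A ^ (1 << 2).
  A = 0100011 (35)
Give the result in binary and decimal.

Mask = 1 << 2 = 0000100
Bit 2 of A is 0; XOR with the mask flips it to 1.
  0100011
^ 0000100
---------
  0100111

Answer: 0100111 (39)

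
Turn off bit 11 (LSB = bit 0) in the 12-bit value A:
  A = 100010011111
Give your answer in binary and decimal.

Mask = ~(1 << 11) = 011111111111
Bit 11 of A is 1, so AND-ing with the mask clears it to 0.
  100010011111
& 011111111111
--------------
  000010011111

Answer: 000010011111 (159)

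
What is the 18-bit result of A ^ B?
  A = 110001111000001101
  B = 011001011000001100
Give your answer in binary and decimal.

Apply ^ to each column (1 where bits differ):
  110001111000001101
^ 011001011000001100
--------------------
  101000100000000001

Answer: 101000100000000001 (165889)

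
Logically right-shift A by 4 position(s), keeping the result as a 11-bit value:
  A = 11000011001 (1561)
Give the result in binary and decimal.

Logical shift right by 4: drop the bottom 4 bit(s), prepend 4 zero(s) on the left.
  11000011001  ->  keep [1100001], discard [1001], prepend 0000
= 00001100001

Answer: 00001100001 (97)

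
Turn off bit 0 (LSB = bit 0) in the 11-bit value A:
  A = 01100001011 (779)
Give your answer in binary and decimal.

Mask = ~(1 << 0) = 11111111110
Bit 0 of A is 1, so AND-ing with the mask clears it to 0.
  01100001011
& 11111111110
-------------
  01100001010

Answer: 01100001010 (778)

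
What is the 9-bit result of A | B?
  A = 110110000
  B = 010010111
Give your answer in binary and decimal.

Apply | to each column (1 where either bit is 1):
  110110000
| 010010111
-----------
  110110111

Answer: 110110111 (439)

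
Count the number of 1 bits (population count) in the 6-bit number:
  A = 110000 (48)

110000
1-bits at positions (from bit 0 = LSB): 4, 5
Count = 2

Answer: 2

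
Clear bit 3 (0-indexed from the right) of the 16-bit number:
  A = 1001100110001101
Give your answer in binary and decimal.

Mask = ~(1 << 3) = 1111111111110111
Bit 3 of A is 1, so AND-ing with the mask clears it to 0.
  1001100110001101
& 1111111111110111
------------------
  1001100110000101

Answer: 1001100110000101 (39301)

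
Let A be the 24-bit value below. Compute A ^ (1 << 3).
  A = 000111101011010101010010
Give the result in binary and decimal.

Mask = 1 << 3 = 000000000000000000001000
Bit 3 of A is 0; XOR with the mask flips it to 1.
  000111101011010101010010
^ 000000000000000000001000
--------------------------
  000111101011010101011010

Answer: 000111101011010101011010 (2012506)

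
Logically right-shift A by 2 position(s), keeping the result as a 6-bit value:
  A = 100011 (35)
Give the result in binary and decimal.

Logical shift right by 2: drop the bottom 2 bit(s), prepend 2 zero(s) on the left.
  100011  ->  keep [1000], discard [11], prepend 00
= 001000

Answer: 001000 (8)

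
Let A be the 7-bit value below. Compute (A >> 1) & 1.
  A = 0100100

Bit 1 is the 2nd from the right.
  0100100
       ^
That bit is 0.

Answer: 0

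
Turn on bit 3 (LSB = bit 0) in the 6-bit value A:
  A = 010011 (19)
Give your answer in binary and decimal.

Mask = 1 << 3 = 001000
Bit 3 of A is 0, so OR-ing with the mask flips it to 1.
  010011
| 001000
--------
  011011

Answer: 011011 (27)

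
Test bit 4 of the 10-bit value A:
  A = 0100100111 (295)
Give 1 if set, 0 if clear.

Bit 4 is the 5th from the right.
  0100100111
       ^
That bit is 0.

Answer: 0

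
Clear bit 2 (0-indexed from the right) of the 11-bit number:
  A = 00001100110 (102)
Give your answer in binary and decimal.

Mask = ~(1 << 2) = 11111111011
Bit 2 of A is 1, so AND-ing with the mask clears it to 0.
  00001100110
& 11111111011
-------------
  00001100010

Answer: 00001100010 (98)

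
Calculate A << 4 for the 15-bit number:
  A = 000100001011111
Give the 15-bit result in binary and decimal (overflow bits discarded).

Shift left by 4: drop the top 4 bit(s), append 4 zero(s) on the right.
  000100001011111  ->  discard [0001], keep [00001011111], append 0000
= 000010111110000

Answer: 000010111110000 (1520)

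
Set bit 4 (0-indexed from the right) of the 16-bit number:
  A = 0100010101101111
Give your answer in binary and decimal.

Mask = 1 << 4 = 0000000000010000
Bit 4 of A is 0, so OR-ing with the mask flips it to 1.
  0100010101101111
| 0000000000010000
------------------
  0100010101111111

Answer: 0100010101111111 (17791)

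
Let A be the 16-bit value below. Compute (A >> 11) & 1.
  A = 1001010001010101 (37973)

Bit 11 is the 12th from the right.
  1001010001010101
      ^
That bit is 0.

Answer: 0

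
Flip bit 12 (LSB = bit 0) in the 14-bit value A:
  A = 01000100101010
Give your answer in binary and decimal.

Mask = 1 << 12 = 01000000000000
Bit 12 of A is 1; XOR with the mask flips it to 0.
  01000100101010
^ 01000000000000
----------------
  00000100101010

Answer: 00000100101010 (298)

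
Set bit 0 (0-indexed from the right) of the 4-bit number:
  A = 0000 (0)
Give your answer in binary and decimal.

Mask = 1 << 0 = 0001
Bit 0 of A is 0, so OR-ing with the mask flips it to 1.
  0000
| 0001
------
  0001

Answer: 0001 (1)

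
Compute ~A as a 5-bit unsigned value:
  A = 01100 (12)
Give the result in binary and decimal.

Flip each bit (0->1, 1->0):
  01100
  10011

Answer: 10011 (19)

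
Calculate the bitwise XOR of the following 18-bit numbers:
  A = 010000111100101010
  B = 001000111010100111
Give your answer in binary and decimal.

Apply ^ to each column (1 where bits differ):
  010000111100101010
^ 001000111010100111
--------------------
  011000000110001101

Answer: 011000000110001101 (98701)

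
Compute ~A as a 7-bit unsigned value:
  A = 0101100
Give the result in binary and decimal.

Flip each bit (0->1, 1->0):
  0101100
  1010011

Answer: 1010011 (83)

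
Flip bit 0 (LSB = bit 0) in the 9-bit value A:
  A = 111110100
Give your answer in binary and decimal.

Mask = 1 << 0 = 000000001
Bit 0 of A is 0; XOR with the mask flips it to 1.
  111110100
^ 000000001
-----------
  111110101

Answer: 111110101 (501)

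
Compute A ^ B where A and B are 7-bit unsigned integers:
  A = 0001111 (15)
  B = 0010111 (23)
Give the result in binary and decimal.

Apply ^ to each column (1 where bits differ):
  0001111
^ 0010111
---------
  0011000

Answer: 0011000 (24)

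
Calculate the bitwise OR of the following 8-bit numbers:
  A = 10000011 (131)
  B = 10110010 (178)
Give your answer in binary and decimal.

Apply | to each column (1 where either bit is 1):
  10000011
| 10110010
----------
  10110011

Answer: 10110011 (179)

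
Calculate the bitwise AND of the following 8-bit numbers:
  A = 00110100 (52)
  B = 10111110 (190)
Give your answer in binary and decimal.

Apply & to each column (1 only where both bits are 1):
  00110100
& 10111110
----------
  00110100

Answer: 00110100 (52)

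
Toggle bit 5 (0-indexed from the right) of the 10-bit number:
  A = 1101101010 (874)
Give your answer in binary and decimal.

Mask = 1 << 5 = 0000100000
Bit 5 of A is 1; XOR with the mask flips it to 0.
  1101101010
^ 0000100000
------------
  1101001010

Answer: 1101001010 (842)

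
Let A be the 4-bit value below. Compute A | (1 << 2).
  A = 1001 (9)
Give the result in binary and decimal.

Mask = 1 << 2 = 0100
Bit 2 of A is 0, so OR-ing with the mask flips it to 1.
  1001
| 0100
------
  1101

Answer: 1101 (13)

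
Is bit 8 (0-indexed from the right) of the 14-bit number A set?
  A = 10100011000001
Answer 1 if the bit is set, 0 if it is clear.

Bit 8 is the 9th from the right.
  10100011000001
       ^
That bit is 0.

Answer: 0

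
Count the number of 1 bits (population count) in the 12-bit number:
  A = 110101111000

110101111000
1-bits at positions (from bit 0 = LSB): 3, 4, 5, 6, 8, 10, 11
Count = 7

Answer: 7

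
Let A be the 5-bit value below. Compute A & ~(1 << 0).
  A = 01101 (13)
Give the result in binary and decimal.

Mask = ~(1 << 0) = 11110
Bit 0 of A is 1, so AND-ing with the mask clears it to 0.
  01101
& 11110
-------
  01100

Answer: 01100 (12)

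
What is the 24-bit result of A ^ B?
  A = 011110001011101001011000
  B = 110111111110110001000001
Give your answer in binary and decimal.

Apply ^ to each column (1 where bits differ):
  011110001011101001011000
^ 110111111110110001000001
--------------------------
  101001110101011000011001

Answer: 101001110101011000011001 (10966553)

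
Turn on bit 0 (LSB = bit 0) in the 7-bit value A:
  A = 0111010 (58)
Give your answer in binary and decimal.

Mask = 1 << 0 = 0000001
Bit 0 of A is 0, so OR-ing with the mask flips it to 1.
  0111010
| 0000001
---------
  0111011

Answer: 0111011 (59)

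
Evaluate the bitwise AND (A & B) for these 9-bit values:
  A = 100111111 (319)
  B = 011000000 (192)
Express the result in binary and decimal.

Apply & to each column (1 only where both bits are 1):
  100111111
& 011000000
-----------
  000000000

Answer: 000000000 (0)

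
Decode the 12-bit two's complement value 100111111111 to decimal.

MSB is 1, so the value is negative. Find the magnitude:
1. Invert bits:  011000000000
2. Add 1:        011000000001  = 1537
3. Apply sign:   -1537

Answer: -1537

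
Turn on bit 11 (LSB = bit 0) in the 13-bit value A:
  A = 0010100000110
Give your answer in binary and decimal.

Mask = 1 << 11 = 0100000000000
Bit 11 of A is 0, so OR-ing with the mask flips it to 1.
  0010100000110
| 0100000000000
---------------
  0110100000110

Answer: 0110100000110 (3334)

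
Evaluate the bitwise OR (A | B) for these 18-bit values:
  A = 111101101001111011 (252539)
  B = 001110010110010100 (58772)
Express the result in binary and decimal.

Apply | to each column (1 where either bit is 1):
  111101101001111011
| 001110010110010100
--------------------
  111111111111111111

Answer: 111111111111111111 (262143)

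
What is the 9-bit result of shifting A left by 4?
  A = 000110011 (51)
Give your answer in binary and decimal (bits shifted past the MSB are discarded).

Shift left by 4: drop the top 4 bit(s), append 4 zero(s) on the right.
  000110011  ->  discard [0001], keep [10011], append 0000
= 100110000

Answer: 100110000 (304)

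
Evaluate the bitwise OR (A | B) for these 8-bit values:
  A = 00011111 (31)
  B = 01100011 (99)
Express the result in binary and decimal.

Apply | to each column (1 where either bit is 1):
  00011111
| 01100011
----------
  01111111

Answer: 01111111 (127)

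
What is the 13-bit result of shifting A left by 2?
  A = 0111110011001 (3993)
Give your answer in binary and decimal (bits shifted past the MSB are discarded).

Shift left by 2: drop the top 2 bit(s), append 2 zero(s) on the right.
  0111110011001  ->  discard [01], keep [11110011001], append 00
= 1111001100100

Answer: 1111001100100 (7780)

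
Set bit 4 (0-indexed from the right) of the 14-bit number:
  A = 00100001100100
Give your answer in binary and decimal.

Mask = 1 << 4 = 00000000010000
Bit 4 of A is 0, so OR-ing with the mask flips it to 1.
  00100001100100
| 00000000010000
----------------
  00100001110100

Answer: 00100001110100 (2164)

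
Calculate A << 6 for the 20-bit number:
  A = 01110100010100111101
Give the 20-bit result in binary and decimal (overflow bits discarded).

Shift left by 6: drop the top 6 bit(s), append 6 zero(s) on the right.
  01110100010100111101  ->  discard [011101], keep [00010100111101], append 000000
= 00010100111101000000

Answer: 00010100111101000000 (85824)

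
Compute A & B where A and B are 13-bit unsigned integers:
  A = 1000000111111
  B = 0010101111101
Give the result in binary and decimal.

Apply & to each column (1 only where both bits are 1):
  1000000111111
& 0010101111101
---------------
  0000000111101

Answer: 0000000111101 (61)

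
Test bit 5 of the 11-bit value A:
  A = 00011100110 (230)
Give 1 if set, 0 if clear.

Bit 5 is the 6th from the right.
  00011100110
       ^
That bit is 1.

Answer: 1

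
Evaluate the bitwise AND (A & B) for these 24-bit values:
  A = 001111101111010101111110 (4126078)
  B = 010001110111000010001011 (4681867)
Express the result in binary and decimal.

Apply & to each column (1 only where both bits are 1):
  001111101111010101111110
& 010001110111000010001011
--------------------------
  000001100111000000001010

Answer: 000001100111000000001010 (421898)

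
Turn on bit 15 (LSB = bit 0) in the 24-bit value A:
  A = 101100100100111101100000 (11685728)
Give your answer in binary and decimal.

Mask = 1 << 15 = 000000001000000000000000
Bit 15 of A is 0, so OR-ing with the mask flips it to 1.
  101100100100111101100000
| 000000001000000000000000
--------------------------
  101100101100111101100000

Answer: 101100101100111101100000 (11718496)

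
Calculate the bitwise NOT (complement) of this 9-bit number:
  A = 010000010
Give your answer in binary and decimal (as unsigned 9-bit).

Flip each bit (0->1, 1->0):
  010000010
  101111101

Answer: 101111101 (381)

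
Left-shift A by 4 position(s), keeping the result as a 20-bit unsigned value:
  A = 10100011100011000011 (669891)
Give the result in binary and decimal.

Shift left by 4: drop the top 4 bit(s), append 4 zero(s) on the right.
  10100011100011000011  ->  discard [1010], keep [0011100011000011], append 0000
= 00111000110000110000

Answer: 00111000110000110000 (232496)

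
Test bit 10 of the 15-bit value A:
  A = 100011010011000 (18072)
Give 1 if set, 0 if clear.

Bit 10 is the 11th from the right.
  100011010011000
      ^
That bit is 1.

Answer: 1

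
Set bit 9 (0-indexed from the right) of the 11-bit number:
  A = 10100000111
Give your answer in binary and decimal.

Mask = 1 << 9 = 01000000000
Bit 9 of A is 0, so OR-ing with the mask flips it to 1.
  10100000111
| 01000000000
-------------
  11100000111

Answer: 11100000111 (1799)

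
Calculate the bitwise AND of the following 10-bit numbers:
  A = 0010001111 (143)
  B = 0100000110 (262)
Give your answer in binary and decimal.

Apply & to each column (1 only where both bits are 1):
  0010001111
& 0100000110
------------
  0000000110

Answer: 0000000110 (6)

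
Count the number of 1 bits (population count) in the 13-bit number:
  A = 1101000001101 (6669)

1101000001101
1-bits at positions (from bit 0 = LSB): 0, 2, 3, 9, 11, 12
Count = 6

Answer: 6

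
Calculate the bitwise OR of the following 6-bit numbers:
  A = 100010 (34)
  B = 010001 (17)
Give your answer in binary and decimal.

Apply | to each column (1 where either bit is 1):
  100010
| 010001
--------
  110011

Answer: 110011 (51)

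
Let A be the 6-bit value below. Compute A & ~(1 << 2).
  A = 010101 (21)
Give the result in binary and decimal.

Mask = ~(1 << 2) = 111011
Bit 2 of A is 1, so AND-ing with the mask clears it to 0.
  010101
& 111011
--------
  010001

Answer: 010001 (17)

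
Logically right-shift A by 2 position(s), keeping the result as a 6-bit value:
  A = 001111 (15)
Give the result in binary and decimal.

Logical shift right by 2: drop the bottom 2 bit(s), prepend 2 zero(s) on the left.
  001111  ->  keep [0011], discard [11], prepend 00
= 000011

Answer: 000011 (3)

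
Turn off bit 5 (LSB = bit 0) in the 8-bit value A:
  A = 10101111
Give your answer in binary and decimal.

Mask = ~(1 << 5) = 11011111
Bit 5 of A is 1, so AND-ing with the mask clears it to 0.
  10101111
& 11011111
----------
  10001111

Answer: 10001111 (143)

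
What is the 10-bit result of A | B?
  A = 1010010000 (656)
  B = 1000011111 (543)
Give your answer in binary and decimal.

Apply | to each column (1 where either bit is 1):
  1010010000
| 1000011111
------------
  1010011111

Answer: 1010011111 (671)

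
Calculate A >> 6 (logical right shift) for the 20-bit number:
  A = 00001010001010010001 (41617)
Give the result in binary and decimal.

Logical shift right by 6: drop the bottom 6 bit(s), prepend 6 zero(s) on the left.
  00001010001010010001  ->  keep [00001010001010], discard [010001], prepend 000000
= 00000000001010001010

Answer: 00000000001010001010 (650)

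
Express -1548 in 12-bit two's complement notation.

1. Binary of +1548:  011000001100
2. Invert bits:     100111110011
3. Add 1:           100111110100

Answer: 100111110100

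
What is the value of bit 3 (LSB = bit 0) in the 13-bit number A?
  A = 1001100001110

Bit 3 is the 4th from the right.
  1001100001110
           ^
That bit is 1.

Answer: 1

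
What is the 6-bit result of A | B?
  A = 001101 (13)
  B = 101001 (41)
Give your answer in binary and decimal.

Apply | to each column (1 where either bit is 1):
  001101
| 101001
--------
  101101

Answer: 101101 (45)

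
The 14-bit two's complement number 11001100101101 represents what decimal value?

MSB is 1, so the value is negative. Find the magnitude:
1. Invert bits:  00110011010010
2. Add 1:        00110011010011  = 3283
3. Apply sign:   -3283

Answer: -3283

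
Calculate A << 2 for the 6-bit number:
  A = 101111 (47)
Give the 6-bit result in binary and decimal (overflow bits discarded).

Shift left by 2: drop the top 2 bit(s), append 2 zero(s) on the right.
  101111  ->  discard [10], keep [1111], append 00
= 111100

Answer: 111100 (60)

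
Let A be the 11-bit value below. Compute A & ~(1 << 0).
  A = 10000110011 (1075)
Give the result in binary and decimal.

Mask = ~(1 << 0) = 11111111110
Bit 0 of A is 1, so AND-ing with the mask clears it to 0.
  10000110011
& 11111111110
-------------
  10000110010

Answer: 10000110010 (1074)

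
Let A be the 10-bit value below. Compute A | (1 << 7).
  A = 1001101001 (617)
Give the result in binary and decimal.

Mask = 1 << 7 = 0010000000
Bit 7 of A is 0, so OR-ing with the mask flips it to 1.
  1001101001
| 0010000000
------------
  1011101001

Answer: 1011101001 (745)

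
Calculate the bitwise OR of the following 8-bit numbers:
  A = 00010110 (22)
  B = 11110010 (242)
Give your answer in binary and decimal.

Apply | to each column (1 where either bit is 1):
  00010110
| 11110010
----------
  11110110

Answer: 11110110 (246)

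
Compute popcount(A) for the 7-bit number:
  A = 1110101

1110101
1-bits at positions (from bit 0 = LSB): 0, 2, 4, 5, 6
Count = 5

Answer: 5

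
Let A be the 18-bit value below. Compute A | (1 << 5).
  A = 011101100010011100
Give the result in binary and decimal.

Mask = 1 << 5 = 000000000000100000
Bit 5 of A is 0, so OR-ing with the mask flips it to 1.
  011101100010011100
| 000000000000100000
--------------------
  011101100010111100

Answer: 011101100010111100 (121020)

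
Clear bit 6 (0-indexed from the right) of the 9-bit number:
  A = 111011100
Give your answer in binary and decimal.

Mask = ~(1 << 6) = 110111111
Bit 6 of A is 1, so AND-ing with the mask clears it to 0.
  111011100
& 110111111
-----------
  110011100

Answer: 110011100 (412)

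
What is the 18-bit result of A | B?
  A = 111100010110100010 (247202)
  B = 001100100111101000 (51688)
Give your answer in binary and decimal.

Apply | to each column (1 where either bit is 1):
  111100010110100010
| 001100100111101000
--------------------
  111100110111101010

Answer: 111100110111101010 (249322)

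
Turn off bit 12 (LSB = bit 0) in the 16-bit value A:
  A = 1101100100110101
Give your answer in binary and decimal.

Mask = ~(1 << 12) = 1110111111111111
Bit 12 of A is 1, so AND-ing with the mask clears it to 0.
  1101100100110101
& 1110111111111111
------------------
  1100100100110101

Answer: 1100100100110101 (51509)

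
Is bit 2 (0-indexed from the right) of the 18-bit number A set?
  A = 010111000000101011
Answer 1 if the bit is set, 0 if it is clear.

Bit 2 is the 3rd from the right.
  010111000000101011
                 ^
That bit is 0.

Answer: 0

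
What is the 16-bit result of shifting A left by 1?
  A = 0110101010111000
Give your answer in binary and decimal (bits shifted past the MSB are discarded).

Shift left by 1: drop the top 1 bit(s), append 1 zero(s) on the right.
  0110101010111000  ->  discard [0], keep [110101010111000], append 0
= 1101010101110000

Answer: 1101010101110000 (54640)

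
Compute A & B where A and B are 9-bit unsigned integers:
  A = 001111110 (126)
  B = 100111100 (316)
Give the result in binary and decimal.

Apply & to each column (1 only where both bits are 1):
  001111110
& 100111100
-----------
  000111100

Answer: 000111100 (60)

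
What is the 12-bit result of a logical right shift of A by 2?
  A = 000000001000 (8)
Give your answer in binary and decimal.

Logical shift right by 2: drop the bottom 2 bit(s), prepend 2 zero(s) on the left.
  000000001000  ->  keep [0000000010], discard [00], prepend 00
= 000000000010

Answer: 000000000010 (2)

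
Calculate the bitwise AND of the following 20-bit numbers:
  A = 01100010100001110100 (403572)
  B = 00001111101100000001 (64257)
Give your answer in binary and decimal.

Apply & to each column (1 only where both bits are 1):
  01100010100001110100
& 00001111101100000001
----------------------
  00000010100000000000

Answer: 00000010100000000000 (10240)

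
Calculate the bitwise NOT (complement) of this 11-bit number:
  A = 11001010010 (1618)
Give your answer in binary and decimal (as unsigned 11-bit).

Flip each bit (0->1, 1->0):
  11001010010
  00110101101

Answer: 00110101101 (429)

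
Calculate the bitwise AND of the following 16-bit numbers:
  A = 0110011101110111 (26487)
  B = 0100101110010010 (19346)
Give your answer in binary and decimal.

Apply & to each column (1 only where both bits are 1):
  0110011101110111
& 0100101110010010
------------------
  0100001100010010

Answer: 0100001100010010 (17170)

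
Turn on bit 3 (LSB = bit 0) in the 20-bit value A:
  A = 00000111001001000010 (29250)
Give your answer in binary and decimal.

Mask = 1 << 3 = 00000000000000001000
Bit 3 of A is 0, so OR-ing with the mask flips it to 1.
  00000111001001000010
| 00000000000000001000
----------------------
  00000111001001001010

Answer: 00000111001001001010 (29258)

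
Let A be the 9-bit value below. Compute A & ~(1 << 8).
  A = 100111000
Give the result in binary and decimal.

Mask = ~(1 << 8) = 011111111
Bit 8 of A is 1, so AND-ing with the mask clears it to 0.
  100111000
& 011111111
-----------
  000111000

Answer: 000111000 (56)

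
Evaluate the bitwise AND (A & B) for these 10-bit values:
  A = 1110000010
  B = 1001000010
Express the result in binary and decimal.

Apply & to each column (1 only where both bits are 1):
  1110000010
& 1001000010
------------
  1000000010

Answer: 1000000010 (514)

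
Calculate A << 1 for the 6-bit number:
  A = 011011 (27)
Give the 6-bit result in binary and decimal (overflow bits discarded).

Shift left by 1: drop the top 1 bit(s), append 1 zero(s) on the right.
  011011  ->  discard [0], keep [11011], append 0
= 110110

Answer: 110110 (54)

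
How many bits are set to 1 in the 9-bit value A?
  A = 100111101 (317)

100111101
1-bits at positions (from bit 0 = LSB): 0, 2, 3, 4, 5, 8
Count = 6

Answer: 6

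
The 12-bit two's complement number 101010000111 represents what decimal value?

MSB is 1, so the value is negative. Find the magnitude:
1. Invert bits:  010101111000
2. Add 1:        010101111001  = 1401
3. Apply sign:   -1401

Answer: -1401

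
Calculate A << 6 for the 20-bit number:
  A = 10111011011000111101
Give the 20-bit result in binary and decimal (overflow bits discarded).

Shift left by 6: drop the top 6 bit(s), append 6 zero(s) on the right.
  10111011011000111101  ->  discard [101110], keep [11011000111101], append 000000
= 11011000111101000000

Answer: 11011000111101000000 (888640)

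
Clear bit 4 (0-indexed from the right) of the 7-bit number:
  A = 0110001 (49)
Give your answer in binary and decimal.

Mask = ~(1 << 4) = 1101111
Bit 4 of A is 1, so AND-ing with the mask clears it to 0.
  0110001
& 1101111
---------
  0100001

Answer: 0100001 (33)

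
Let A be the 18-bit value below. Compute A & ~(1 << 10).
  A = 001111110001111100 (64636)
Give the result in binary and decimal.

Mask = ~(1 << 10) = 111111101111111111
Bit 10 of A is 1, so AND-ing with the mask clears it to 0.
  001111110001111100
& 111111101111111111
--------------------
  001111100001111100

Answer: 001111100001111100 (63612)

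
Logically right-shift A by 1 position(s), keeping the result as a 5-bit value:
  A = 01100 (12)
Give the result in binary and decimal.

Logical shift right by 1: drop the bottom 1 bit(s), prepend 1 zero(s) on the left.
  01100  ->  keep [0110], discard [0], prepend 0
= 00110

Answer: 00110 (6)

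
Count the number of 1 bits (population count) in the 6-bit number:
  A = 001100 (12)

001100
1-bits at positions (from bit 0 = LSB): 2, 3
Count = 2

Answer: 2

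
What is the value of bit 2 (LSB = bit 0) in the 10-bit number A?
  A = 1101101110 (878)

Bit 2 is the 3rd from the right.
  1101101110
         ^
That bit is 1.

Answer: 1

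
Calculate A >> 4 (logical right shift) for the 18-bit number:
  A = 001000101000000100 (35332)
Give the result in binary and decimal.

Logical shift right by 4: drop the bottom 4 bit(s), prepend 4 zero(s) on the left.
  001000101000000100  ->  keep [00100010100000], discard [0100], prepend 0000
= 000000100010100000

Answer: 000000100010100000 (2208)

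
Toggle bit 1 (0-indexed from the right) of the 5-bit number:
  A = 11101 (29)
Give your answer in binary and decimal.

Mask = 1 << 1 = 00010
Bit 1 of A is 0; XOR with the mask flips it to 1.
  11101
^ 00010
-------
  11111

Answer: 11111 (31)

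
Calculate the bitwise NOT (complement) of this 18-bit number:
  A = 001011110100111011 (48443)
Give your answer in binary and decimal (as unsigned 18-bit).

Flip each bit (0->1, 1->0):
  001011110100111011
  110100001011000100

Answer: 110100001011000100 (213700)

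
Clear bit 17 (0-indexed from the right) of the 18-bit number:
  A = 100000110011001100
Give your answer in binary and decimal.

Mask = ~(1 << 17) = 011111111111111111
Bit 17 of A is 1, so AND-ing with the mask clears it to 0.
  100000110011001100
& 011111111111111111
--------------------
  000000110011001100

Answer: 000000110011001100 (3276)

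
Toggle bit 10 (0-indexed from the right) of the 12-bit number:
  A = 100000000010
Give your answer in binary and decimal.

Mask = 1 << 10 = 010000000000
Bit 10 of A is 0; XOR with the mask flips it to 1.
  100000000010
^ 010000000000
--------------
  110000000010

Answer: 110000000010 (3074)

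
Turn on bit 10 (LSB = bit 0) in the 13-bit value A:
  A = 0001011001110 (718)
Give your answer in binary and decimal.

Mask = 1 << 10 = 0010000000000
Bit 10 of A is 0, so OR-ing with the mask flips it to 1.
  0001011001110
| 0010000000000
---------------
  0011011001110

Answer: 0011011001110 (1742)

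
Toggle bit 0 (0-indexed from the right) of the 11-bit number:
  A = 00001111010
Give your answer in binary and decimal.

Mask = 1 << 0 = 00000000001
Bit 0 of A is 0; XOR with the mask flips it to 1.
  00001111010
^ 00000000001
-------------
  00001111011

Answer: 00001111011 (123)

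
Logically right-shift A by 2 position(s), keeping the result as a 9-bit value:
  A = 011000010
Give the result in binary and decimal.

Logical shift right by 2: drop the bottom 2 bit(s), prepend 2 zero(s) on the left.
  011000010  ->  keep [0110000], discard [10], prepend 00
= 000110000

Answer: 000110000 (48)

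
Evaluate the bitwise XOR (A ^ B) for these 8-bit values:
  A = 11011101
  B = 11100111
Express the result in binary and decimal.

Apply ^ to each column (1 where bits differ):
  11011101
^ 11100111
----------
  00111010

Answer: 00111010 (58)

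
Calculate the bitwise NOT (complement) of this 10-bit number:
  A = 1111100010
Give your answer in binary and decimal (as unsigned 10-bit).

Flip each bit (0->1, 1->0):
  1111100010
  0000011101

Answer: 0000011101 (29)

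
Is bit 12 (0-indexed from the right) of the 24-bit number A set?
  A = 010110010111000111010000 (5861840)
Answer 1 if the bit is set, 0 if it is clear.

Bit 12 is the 13th from the right.
  010110010111000111010000
             ^
That bit is 1.

Answer: 1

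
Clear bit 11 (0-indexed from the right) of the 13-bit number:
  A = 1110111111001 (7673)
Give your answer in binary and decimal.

Mask = ~(1 << 11) = 1011111111111
Bit 11 of A is 1, so AND-ing with the mask clears it to 0.
  1110111111001
& 1011111111111
---------------
  1010111111001

Answer: 1010111111001 (5625)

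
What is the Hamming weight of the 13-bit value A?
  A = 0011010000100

0011010000100
1-bits at positions (from bit 0 = LSB): 2, 7, 9, 10
Count = 4

Answer: 4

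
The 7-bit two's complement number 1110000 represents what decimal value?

MSB is 1, so the value is negative. Find the magnitude:
1. Invert bits:  0001111
2. Add 1:        0010000  = 16
3. Apply sign:   -16

Answer: -16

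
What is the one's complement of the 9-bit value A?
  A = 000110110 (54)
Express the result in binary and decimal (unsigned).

Flip each bit (0->1, 1->0):
  000110110
  111001001

Answer: 111001001 (457)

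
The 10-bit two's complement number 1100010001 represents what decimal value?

MSB is 1, so the value is negative. Find the magnitude:
1. Invert bits:  0011101110
2. Add 1:        0011101111  = 239
3. Apply sign:   -239

Answer: -239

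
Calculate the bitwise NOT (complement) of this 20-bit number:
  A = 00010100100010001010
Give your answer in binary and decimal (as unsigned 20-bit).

Flip each bit (0->1, 1->0):
  00010100100010001010
  11101011011101110101

Answer: 11101011011101110101 (964469)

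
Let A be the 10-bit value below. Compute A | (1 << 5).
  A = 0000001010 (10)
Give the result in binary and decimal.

Mask = 1 << 5 = 0000100000
Bit 5 of A is 0, so OR-ing with the mask flips it to 1.
  0000001010
| 0000100000
------------
  0000101010

Answer: 0000101010 (42)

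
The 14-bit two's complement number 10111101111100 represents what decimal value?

MSB is 1, so the value is negative. Find the magnitude:
1. Invert bits:  01000010000011
2. Add 1:        01000010000100  = 4228
3. Apply sign:   -4228

Answer: -4228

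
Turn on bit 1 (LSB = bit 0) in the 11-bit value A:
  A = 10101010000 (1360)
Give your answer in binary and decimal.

Mask = 1 << 1 = 00000000010
Bit 1 of A is 0, so OR-ing with the mask flips it to 1.
  10101010000
| 00000000010
-------------
  10101010010

Answer: 10101010010 (1362)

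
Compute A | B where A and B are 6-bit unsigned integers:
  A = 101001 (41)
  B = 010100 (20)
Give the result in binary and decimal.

Apply | to each column (1 where either bit is 1):
  101001
| 010100
--------
  111101

Answer: 111101 (61)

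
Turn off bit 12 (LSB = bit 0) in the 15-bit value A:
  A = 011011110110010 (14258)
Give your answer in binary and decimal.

Mask = ~(1 << 12) = 110111111111111
Bit 12 of A is 1, so AND-ing with the mask clears it to 0.
  011011110110010
& 110111111111111
-----------------
  010011110110010

Answer: 010011110110010 (10162)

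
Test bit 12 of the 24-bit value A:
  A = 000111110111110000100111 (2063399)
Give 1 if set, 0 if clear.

Bit 12 is the 13th from the right.
  000111110111110000100111
             ^
That bit is 1.

Answer: 1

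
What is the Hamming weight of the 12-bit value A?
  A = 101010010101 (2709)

101010010101
1-bits at positions (from bit 0 = LSB): 0, 2, 4, 7, 9, 11
Count = 6

Answer: 6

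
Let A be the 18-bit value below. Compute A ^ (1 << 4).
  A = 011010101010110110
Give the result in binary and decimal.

Mask = 1 << 4 = 000000000000010000
Bit 4 of A is 1; XOR with the mask flips it to 0.
  011010101010110110
^ 000000000000010000
--------------------
  011010101010100110

Answer: 011010101010100110 (109222)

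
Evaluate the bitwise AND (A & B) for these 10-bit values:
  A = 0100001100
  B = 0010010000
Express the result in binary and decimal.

Apply & to each column (1 only where both bits are 1):
  0100001100
& 0010010000
------------
  0000000000

Answer: 0000000000 (0)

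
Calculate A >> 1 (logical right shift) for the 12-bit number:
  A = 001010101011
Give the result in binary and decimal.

Logical shift right by 1: drop the bottom 1 bit(s), prepend 1 zero(s) on the left.
  001010101011  ->  keep [00101010101], discard [1], prepend 0
= 000101010101

Answer: 000101010101 (341)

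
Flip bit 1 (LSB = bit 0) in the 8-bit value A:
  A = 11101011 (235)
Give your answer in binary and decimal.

Mask = 1 << 1 = 00000010
Bit 1 of A is 1; XOR with the mask flips it to 0.
  11101011
^ 00000010
----------
  11101001

Answer: 11101001 (233)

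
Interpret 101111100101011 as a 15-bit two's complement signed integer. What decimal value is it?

MSB is 1, so the value is negative. Find the magnitude:
1. Invert bits:  010000011010100
2. Add 1:        010000011010101  = 8405
3. Apply sign:   -8405

Answer: -8405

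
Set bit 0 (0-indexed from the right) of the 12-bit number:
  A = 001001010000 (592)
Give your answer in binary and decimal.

Mask = 1 << 0 = 000000000001
Bit 0 of A is 0, so OR-ing with the mask flips it to 1.
  001001010000
| 000000000001
--------------
  001001010001

Answer: 001001010001 (593)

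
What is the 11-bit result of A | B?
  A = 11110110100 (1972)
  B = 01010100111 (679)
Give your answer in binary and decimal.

Apply | to each column (1 where either bit is 1):
  11110110100
| 01010100111
-------------
  11110110111

Answer: 11110110111 (1975)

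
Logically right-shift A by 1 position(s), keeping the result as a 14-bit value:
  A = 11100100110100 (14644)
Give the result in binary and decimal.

Logical shift right by 1: drop the bottom 1 bit(s), prepend 1 zero(s) on the left.
  11100100110100  ->  keep [1110010011010], discard [0], prepend 0
= 01110010011010

Answer: 01110010011010 (7322)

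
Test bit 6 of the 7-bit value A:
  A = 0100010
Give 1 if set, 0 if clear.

Bit 6 is the 7th from the right.
  0100010
  ^
That bit is 0.

Answer: 0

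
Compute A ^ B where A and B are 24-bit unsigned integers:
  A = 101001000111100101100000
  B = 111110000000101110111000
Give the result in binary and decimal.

Apply ^ to each column (1 where bits differ):
  101001000111100101100000
^ 111110000000101110111000
--------------------------
  010111000111001011011000

Answer: 010111000111001011011000 (6058712)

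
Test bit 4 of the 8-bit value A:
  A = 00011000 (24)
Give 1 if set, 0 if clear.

Bit 4 is the 5th from the right.
  00011000
     ^
That bit is 1.

Answer: 1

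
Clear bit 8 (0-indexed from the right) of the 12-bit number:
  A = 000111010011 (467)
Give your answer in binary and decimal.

Mask = ~(1 << 8) = 111011111111
Bit 8 of A is 1, so AND-ing with the mask clears it to 0.
  000111010011
& 111011111111
--------------
  000011010011

Answer: 000011010011 (211)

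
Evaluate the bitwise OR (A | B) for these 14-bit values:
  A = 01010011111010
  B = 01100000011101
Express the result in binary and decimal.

Apply | to each column (1 where either bit is 1):
  01010011111010
| 01100000011101
----------------
  01110011111111

Answer: 01110011111111 (7423)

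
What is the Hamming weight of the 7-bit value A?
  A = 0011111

0011111
1-bits at positions (from bit 0 = LSB): 0, 1, 2, 3, 4
Count = 5

Answer: 5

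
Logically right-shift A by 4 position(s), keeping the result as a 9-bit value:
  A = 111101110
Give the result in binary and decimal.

Logical shift right by 4: drop the bottom 4 bit(s), prepend 4 zero(s) on the left.
  111101110  ->  keep [11110], discard [1110], prepend 0000
= 000011110

Answer: 000011110 (30)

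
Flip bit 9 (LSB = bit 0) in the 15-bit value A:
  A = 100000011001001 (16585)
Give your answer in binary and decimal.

Mask = 1 << 9 = 000001000000000
Bit 9 of A is 0; XOR with the mask flips it to 1.
  100000011001001
^ 000001000000000
-----------------
  100001011001001

Answer: 100001011001001 (17097)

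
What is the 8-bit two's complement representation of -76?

1. Binary of +76:  01001100
2. Invert bits:     10110011
3. Add 1:           10110100

Answer: 10110100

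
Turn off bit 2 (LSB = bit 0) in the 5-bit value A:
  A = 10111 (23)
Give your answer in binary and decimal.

Mask = ~(1 << 2) = 11011
Bit 2 of A is 1, so AND-ing with the mask clears it to 0.
  10111
& 11011
-------
  10011

Answer: 10011 (19)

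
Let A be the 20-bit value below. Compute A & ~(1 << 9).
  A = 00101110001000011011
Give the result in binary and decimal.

Mask = ~(1 << 9) = 11111111110111111111
Bit 9 of A is 1, so AND-ing with the mask clears it to 0.
  00101110001000011011
& 11111111110111111111
----------------------
  00101110000000011011

Answer: 00101110000000011011 (188443)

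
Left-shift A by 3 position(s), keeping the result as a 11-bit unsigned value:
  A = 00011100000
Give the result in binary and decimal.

Shift left by 3: drop the top 3 bit(s), append 3 zero(s) on the right.
  00011100000  ->  discard [000], keep [11100000], append 000
= 11100000000

Answer: 11100000000 (1792)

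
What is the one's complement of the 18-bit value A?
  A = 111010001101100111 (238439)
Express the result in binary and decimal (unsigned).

Flip each bit (0->1, 1->0):
  111010001101100111
  000101110010011000

Answer: 000101110010011000 (23704)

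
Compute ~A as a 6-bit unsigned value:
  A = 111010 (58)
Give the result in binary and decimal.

Flip each bit (0->1, 1->0):
  111010
  000101

Answer: 000101 (5)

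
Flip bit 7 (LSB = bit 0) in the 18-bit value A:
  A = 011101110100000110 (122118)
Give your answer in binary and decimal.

Mask = 1 << 7 = 000000000010000000
Bit 7 of A is 0; XOR with the mask flips it to 1.
  011101110100000110
^ 000000000010000000
--------------------
  011101110110000110

Answer: 011101110110000110 (122246)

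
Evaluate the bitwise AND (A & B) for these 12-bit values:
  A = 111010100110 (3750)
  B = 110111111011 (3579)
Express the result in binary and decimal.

Apply & to each column (1 only where both bits are 1):
  111010100110
& 110111111011
--------------
  110010100010

Answer: 110010100010 (3234)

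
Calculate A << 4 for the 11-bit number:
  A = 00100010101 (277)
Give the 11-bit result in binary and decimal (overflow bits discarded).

Shift left by 4: drop the top 4 bit(s), append 4 zero(s) on the right.
  00100010101  ->  discard [0010], keep [0010101], append 0000
= 00101010000

Answer: 00101010000 (336)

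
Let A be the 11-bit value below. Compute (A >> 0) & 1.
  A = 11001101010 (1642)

Bit 0 is the 1st from the right.
  11001101010
            ^
That bit is 0.

Answer: 0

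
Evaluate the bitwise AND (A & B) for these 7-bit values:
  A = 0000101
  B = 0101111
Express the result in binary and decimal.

Apply & to each column (1 only where both bits are 1):
  0000101
& 0101111
---------
  0000101

Answer: 0000101 (5)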